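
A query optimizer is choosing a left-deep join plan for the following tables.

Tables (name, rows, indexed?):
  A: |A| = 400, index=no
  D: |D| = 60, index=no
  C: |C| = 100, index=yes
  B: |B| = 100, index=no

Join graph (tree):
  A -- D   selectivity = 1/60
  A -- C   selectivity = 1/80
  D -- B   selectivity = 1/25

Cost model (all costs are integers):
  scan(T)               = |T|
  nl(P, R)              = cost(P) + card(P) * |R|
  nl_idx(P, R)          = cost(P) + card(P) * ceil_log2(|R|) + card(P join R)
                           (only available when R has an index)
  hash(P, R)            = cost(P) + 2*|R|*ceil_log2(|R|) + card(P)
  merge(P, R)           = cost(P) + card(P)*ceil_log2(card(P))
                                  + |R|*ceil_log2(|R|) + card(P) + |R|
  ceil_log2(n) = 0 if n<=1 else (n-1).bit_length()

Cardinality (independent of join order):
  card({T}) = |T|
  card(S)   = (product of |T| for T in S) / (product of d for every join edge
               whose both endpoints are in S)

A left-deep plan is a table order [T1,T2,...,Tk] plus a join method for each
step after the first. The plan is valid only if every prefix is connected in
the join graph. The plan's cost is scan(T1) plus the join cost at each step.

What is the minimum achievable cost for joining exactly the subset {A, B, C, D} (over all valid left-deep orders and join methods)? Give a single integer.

5220

Selinger DP over subsets of {A,B,C,D}:
  {A}: scan cost=400, card=400
  {D}: scan cost=60, card=60
  {C}: scan cost=100, card=100
  {B}: scan cost=100, card=100
  {AD}: card=400; try (D,hash)→1520, (A,merge)→4480, (D,merge)→4820, (A,hash)→7320, (A,nl)→24060, (D,nl)→24400; best=1520 via (D,hash)
  {AC}: card=500; try (C,hash)→2200, (C,nl_idx)→3700, (A,merge)→4900, (C,merge)→5200, (A,hash)→7400, (A,nl)→40100 …(+1); best=2200 via (C,hash)
  {BD}: card=240; try (D,hash)→920, (B,merge)→1280, (D,merge)→1320, (B,hash)→1520, (B,nl)→6060, (D,nl)→6100; best=920 via (D,hash)
  {ACD}: card=500; try (C,hash)→3320, (D,hash)→3420, (C,nl_idx)→4820, (C,merge)→6320, (D,merge)→7620, (D,nl)→32200 …(+1); best=3320 via (C,hash)
  {ABD}: card=1600; try (B,hash)→3320, (B,merge)→6320, (A,merge)→7080, (A,hash)→8360, (B,nl)→41520, (A,nl)→96920; best=3320 via (B,hash)
  {ABCD}: card=2000; try (B,hash)→5220, (C,hash)→6320, (B,merge)→9120, (C,nl_idx)→16520, (C,merge)→23320, (B,nl)→53320 …(+1); best=5220 via (B,hash)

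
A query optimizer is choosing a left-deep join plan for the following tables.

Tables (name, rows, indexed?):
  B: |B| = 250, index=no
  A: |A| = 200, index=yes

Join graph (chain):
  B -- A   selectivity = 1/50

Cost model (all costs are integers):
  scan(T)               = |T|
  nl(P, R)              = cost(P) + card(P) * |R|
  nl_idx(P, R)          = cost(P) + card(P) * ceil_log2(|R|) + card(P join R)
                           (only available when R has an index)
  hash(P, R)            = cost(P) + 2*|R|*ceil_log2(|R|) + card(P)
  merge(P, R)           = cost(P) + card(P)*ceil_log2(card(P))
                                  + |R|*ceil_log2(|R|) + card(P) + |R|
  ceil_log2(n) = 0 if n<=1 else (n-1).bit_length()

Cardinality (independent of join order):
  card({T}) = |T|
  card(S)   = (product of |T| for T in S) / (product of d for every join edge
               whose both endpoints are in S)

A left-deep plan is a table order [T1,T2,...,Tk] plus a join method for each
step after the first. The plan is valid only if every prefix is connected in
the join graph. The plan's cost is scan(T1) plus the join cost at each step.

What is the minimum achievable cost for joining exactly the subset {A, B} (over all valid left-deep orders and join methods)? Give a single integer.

3250

Selinger DP over subsets of {A,B}:
  {B}: scan cost=250, card=250
  {A}: scan cost=200, card=200
  {AB}: card=1000; try (A,nl_idx)→3250, (A,hash)→3700, (B,merge)→4250, (A,merge)→4300, (B,hash)→4400, (B,nl)→50200 …(+1); best=3250 via (A,nl_idx)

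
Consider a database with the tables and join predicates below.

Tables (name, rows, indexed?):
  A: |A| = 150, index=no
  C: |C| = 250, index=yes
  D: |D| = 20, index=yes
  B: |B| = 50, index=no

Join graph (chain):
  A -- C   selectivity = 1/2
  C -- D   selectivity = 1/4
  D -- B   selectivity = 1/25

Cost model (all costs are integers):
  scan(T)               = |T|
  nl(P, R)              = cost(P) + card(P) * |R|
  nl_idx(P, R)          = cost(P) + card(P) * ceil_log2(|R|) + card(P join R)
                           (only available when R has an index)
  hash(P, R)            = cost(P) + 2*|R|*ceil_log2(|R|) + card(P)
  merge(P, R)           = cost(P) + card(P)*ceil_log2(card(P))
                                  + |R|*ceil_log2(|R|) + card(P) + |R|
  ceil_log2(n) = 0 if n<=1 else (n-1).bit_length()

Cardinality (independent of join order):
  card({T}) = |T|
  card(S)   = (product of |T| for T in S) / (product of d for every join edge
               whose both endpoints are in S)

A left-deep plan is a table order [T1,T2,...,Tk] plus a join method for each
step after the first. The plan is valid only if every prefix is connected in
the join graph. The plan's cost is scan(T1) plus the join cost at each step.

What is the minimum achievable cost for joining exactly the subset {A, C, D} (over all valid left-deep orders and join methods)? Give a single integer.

4350

Selinger DP over subsets of {A,C,D}:
  {A}: scan cost=150, card=150
  {C}: scan cost=250, card=250
  {D}: scan cost=20, card=20
  {AC}: card=18750; try (A,hash)→2900, (C,merge)→3750, (A,merge)→3850, (C,hash)→4300, (C,nl_idx)→20100, (C,nl)→37650 …(+1); best=2900 via (A,hash)
  {CD}: card=1250; try (D,hash)→700, (C,nl_idx)→1430, (C,merge)→2390, (D,merge)→2620, (D,nl_idx)→2750, (C,hash)→4040 …(+2); best=700 via (D,hash)
  {ACD}: card=93750; try (A,hash)→4350, (A,merge)→17050, (D,hash)→21850, (A,nl)→188200, (D,nl_idx)→190400, (D,merge)→303020 …(+1); best=4350 via (A,hash)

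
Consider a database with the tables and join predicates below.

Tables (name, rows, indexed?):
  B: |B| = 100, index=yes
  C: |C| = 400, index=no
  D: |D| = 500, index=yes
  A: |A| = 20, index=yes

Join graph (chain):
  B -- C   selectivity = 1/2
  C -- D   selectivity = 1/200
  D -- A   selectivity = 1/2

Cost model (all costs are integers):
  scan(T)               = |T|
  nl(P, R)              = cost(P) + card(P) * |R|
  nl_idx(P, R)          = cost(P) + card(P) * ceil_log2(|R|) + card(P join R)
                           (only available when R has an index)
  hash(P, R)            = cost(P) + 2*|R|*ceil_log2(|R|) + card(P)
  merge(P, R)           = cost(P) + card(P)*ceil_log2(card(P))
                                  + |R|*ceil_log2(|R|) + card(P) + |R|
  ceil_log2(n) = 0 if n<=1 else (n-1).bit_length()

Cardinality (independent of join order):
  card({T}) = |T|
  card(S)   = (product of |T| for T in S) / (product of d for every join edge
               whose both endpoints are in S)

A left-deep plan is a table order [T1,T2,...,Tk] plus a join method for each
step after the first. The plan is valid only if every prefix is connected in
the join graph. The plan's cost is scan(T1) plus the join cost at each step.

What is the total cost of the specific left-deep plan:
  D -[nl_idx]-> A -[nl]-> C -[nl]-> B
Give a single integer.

3008000

step 1: scan D: cost=500, card=500
step 2: join A via nl_idx
    card(P join A) = 500*20/(2) = 5000
    cost = 500 + 500*5 + 5000 = 8000
step 3: join C via nl
    card(P join C) = 5000*400/(200) = 10000
    cost = 8000 + 5000*400 = 2008000
step 4: join B via nl
    card(P join B) = 10000*100/(2) = 500000
    cost = 2008000 + 10000*100 = 3008000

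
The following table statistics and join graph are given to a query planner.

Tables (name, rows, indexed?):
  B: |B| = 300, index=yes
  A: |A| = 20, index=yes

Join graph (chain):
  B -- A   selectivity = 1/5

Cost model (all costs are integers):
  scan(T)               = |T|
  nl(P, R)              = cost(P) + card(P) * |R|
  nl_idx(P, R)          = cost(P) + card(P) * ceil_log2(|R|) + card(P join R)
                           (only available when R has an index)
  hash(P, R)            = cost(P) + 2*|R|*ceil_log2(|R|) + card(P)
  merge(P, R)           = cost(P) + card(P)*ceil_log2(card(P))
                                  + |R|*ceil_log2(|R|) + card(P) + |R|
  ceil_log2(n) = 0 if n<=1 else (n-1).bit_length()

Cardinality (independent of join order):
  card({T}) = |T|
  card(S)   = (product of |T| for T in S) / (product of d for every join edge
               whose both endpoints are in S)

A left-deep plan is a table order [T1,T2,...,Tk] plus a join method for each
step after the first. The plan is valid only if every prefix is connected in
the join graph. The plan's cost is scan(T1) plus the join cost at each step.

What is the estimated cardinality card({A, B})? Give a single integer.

Tables in S: A(20), B(300)
Edges inside S: B-A(d=5)
numerator = 20 * 300 = 6000
denominator = 5 = 5
card(S) = 6000 / 5 = 1200

1200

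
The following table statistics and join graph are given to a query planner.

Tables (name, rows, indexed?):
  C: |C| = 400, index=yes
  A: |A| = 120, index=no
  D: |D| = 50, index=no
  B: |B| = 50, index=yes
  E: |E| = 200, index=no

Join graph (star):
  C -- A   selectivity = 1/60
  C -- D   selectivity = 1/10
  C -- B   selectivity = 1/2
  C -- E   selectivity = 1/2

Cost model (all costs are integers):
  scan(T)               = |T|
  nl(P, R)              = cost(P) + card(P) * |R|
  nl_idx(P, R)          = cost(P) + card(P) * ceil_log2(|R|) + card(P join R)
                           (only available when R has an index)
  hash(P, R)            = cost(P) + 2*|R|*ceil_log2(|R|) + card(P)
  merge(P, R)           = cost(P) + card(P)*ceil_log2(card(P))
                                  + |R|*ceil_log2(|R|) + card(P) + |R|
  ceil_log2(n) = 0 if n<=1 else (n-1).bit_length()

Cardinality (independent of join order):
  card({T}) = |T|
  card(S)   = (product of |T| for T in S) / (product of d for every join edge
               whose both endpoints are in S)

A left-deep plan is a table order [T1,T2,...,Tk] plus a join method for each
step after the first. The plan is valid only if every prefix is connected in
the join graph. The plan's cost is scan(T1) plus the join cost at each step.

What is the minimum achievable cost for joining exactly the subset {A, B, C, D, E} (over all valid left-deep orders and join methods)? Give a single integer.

111200

Selinger DP over subsets of {A,B,C,D,E}:
  {C}: scan cost=400, card=400
  {A}: scan cost=120, card=120
  {D}: scan cost=50, card=50
  {B}: scan cost=50, card=50
  {E}: scan cost=200, card=200
  {AC}: card=800; try (C,nl_idx)→2000, (A,hash)→2480, (C,merge)→5080, (A,merge)→5360, (C,hash)→7440, (C,nl)→48120 …(+1); best=2000 via (C,nl_idx)
  {CD}: card=2000; try (D,hash)→1400, (C,nl_idx)→2500, (C,merge)→4400, (D,merge)→4750, (C,hash)→7300, (C,nl)→20050 …(+1); best=1400 via (D,hash)
  {BC}: card=10000; try (B,hash)→1400, (C,merge)→4400, (B,merge)→4750, (C,hash)→7300, (C,nl_idx)→10500, (B,nl_idx)→12800 …(+2); best=1400 via (B,hash)
  {CE}: card=40000; try (E,hash)→4000, (C,merge)→6000, (E,merge)→6200, (C,hash)→7600, (C,nl_idx)→42000, (C,nl)→80200 …(+1); best=4000 via (E,hash)
  {ACD}: card=4000; try (D,hash)→3400, (A,hash)→5080, (D,merge)→11150, (A,merge)→26360, (D,nl)→42000, (A,nl)→241400; best=3400 via (D,hash)
  {ABC}: card=20000; try (B,hash)→3400, (B,merge)→11150, (A,hash)→13080, (B,nl_idx)→26800, (B,nl)→42000, (A,merge)→152360 …(+1); best=3400 via (B,hash)
  {ACE}: card=80000; try (E,hash)→6000, (E,merge)→12600, (A,hash)→45680, (E,nl)→162000, (A,merge)→684960, (A,nl)→4804000; best=6000 via (E,hash)
  {BCD}: card=50000; try (B,hash)→4000, (D,hash)→12000, (B,merge)→25750, (B,nl_idx)→63400, (B,nl)→101400, (D,merge)→151750 …(+1); best=4000 via (B,hash)
  {CDE}: card=200000; try (E,hash)→6600, (E,merge)→27200, (D,hash)→44600, (E,nl)→401400, (D,merge)→684350, (D,nl)→2004000; best=6600 via (E,hash)
  {BCE}: card=1000000; try (E,hash)→14600, (B,hash)→44600, (E,merge)→153200, (B,merge)→684350, (B,nl_idx)→1244000, (E,nl)→2001400 …(+1); best=14600 via (E,hash)
  {ABCD}: card=100000; try (B,hash)→8000, (D,hash)→24000, (A,hash)→55680, (B,merge)→55750, (B,nl_idx)→127400, (B,nl)→203400 …(+4); best=8000 via (B,hash)
  {ACDE}: card=400000; try (E,hash)→10600, (E,merge)→57200, (D,hash)→86600, (A,hash)→208280, (E,nl)→803400, (D,merge)→1446350 …(+3); best=10600 via (E,hash)
  {ABCE}: card=2000000; try (E,hash)→26600, (B,hash)→86600, (E,merge)→325200, (A,hash)→1016280, (B,merge)→1446350, (B,nl_idx)→2486000 …(+4); best=26600 via (E,hash)
  {BCDE}: card=5000000; try (E,hash)→57200, (B,hash)→207200, (E,merge)→855800, (D,hash)→1015200, (B,merge)→3806950, (B,nl_idx)→6206600 …(+4); best=57200 via (E,hash)
  {ABCDE}: card=10000000; try (E,hash)→111200, (B,hash)→411200, (E,merge)→1809800, (D,hash)→2027200, (A,hash)→5058880, (B,merge)→8010950 …(+7); best=111200 via (E,hash)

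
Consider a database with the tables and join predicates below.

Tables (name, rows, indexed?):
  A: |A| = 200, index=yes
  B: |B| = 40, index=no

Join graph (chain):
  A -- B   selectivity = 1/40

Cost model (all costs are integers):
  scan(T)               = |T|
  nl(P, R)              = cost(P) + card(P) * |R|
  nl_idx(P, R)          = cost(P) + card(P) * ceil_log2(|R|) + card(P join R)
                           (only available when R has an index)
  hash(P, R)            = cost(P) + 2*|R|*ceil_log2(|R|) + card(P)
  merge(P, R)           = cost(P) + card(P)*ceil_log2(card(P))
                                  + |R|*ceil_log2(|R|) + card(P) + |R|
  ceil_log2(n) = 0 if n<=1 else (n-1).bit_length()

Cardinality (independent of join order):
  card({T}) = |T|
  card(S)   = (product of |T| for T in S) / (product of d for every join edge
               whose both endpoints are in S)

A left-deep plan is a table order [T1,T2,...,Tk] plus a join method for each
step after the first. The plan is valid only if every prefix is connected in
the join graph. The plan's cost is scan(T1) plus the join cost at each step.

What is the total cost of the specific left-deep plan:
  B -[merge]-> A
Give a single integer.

2120

step 1: scan B: cost=40, card=40
step 2: join A via merge
    card(P join A) = 40*200/(40) = 200
    cost = 40 + 40*6 + 200*8 + 40 + 200 = 2120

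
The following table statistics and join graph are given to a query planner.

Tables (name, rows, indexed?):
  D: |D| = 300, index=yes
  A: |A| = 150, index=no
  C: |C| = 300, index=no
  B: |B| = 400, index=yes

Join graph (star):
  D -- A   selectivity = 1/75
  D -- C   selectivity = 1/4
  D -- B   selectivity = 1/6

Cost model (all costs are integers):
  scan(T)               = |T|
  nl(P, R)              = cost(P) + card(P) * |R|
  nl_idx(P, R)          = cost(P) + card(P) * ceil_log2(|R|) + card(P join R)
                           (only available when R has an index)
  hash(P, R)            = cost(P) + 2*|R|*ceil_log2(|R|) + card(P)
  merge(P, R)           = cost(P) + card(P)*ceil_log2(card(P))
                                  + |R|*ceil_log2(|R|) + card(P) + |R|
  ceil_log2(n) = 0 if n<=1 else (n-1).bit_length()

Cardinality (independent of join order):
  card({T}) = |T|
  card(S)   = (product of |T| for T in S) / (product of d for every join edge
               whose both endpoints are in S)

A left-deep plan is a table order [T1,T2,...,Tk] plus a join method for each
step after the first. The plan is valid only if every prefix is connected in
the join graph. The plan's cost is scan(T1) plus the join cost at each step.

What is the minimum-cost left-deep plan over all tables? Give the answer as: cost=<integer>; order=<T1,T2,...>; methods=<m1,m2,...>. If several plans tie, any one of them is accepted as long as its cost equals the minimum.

Selinger DP (subsets sized 1..n):
  {D}: scan cost=300, card=300
  {A}: scan cost=150, card=150
  {C}: scan cost=300, card=300
  {B}: scan cost=400, card=400
  {AD}: card=600; try (D,nl_idx)→2100, (A,hash)→3000, (D,merge)→4500, (A,merge)→4650, (D,hash)→5700, (D,nl)→45150 …(+1); best=2100 via (D,nl_idx)
  {CD}: card=22500; try (D,hash)→6000, (C,hash)→6000, (D,merge)→6300, (C,merge)→6300, (D,nl_idx)→25500, (D,nl)→90300 …(+1); best=6000 via (D,hash)
  {BD}: card=20000; try (D,hash)→6200, (B,merge)→7300, (D,merge)→7400, (B,hash)→7800, (B,nl_idx)→23000, (D,nl_idx)→24000 …(+2); best=6200 via (D,hash)
  {ACD}: card=45000; try (C,hash)→8100, (C,merge)→11700, (A,hash)→30900, (C,nl)→182100, (A,merge)→367350, (A,nl)→3381000; best=8100 via (C,hash)
  {ABD}: card=40000; try (B,hash)→9900, (B,merge)→12700, (A,hash)→28600, (B,nl_idx)→47500, (B,nl)→242100, (A,merge)→327550 …(+1); best=9900 via (B,hash)
  {BCD}: card=1500000; try (C,hash)→31600, (B,hash)→35700, (C,merge)→329200, (B,merge)→370000, (B,nl_idx)→1708500, (C,nl)→6006200 …(+1); best=31600 via (C,hash)
  {ABCD}: card=3000000; try (C,hash)→55300, (B,hash)→60300, (C,merge)→692900, (B,merge)→777100, (A,hash)→1534000, (B,nl_idx)→3413100 …(+4); best=55300 via (C,hash)

cost=55300; order=A,D,B,C; methods=nl_idx,hash,hash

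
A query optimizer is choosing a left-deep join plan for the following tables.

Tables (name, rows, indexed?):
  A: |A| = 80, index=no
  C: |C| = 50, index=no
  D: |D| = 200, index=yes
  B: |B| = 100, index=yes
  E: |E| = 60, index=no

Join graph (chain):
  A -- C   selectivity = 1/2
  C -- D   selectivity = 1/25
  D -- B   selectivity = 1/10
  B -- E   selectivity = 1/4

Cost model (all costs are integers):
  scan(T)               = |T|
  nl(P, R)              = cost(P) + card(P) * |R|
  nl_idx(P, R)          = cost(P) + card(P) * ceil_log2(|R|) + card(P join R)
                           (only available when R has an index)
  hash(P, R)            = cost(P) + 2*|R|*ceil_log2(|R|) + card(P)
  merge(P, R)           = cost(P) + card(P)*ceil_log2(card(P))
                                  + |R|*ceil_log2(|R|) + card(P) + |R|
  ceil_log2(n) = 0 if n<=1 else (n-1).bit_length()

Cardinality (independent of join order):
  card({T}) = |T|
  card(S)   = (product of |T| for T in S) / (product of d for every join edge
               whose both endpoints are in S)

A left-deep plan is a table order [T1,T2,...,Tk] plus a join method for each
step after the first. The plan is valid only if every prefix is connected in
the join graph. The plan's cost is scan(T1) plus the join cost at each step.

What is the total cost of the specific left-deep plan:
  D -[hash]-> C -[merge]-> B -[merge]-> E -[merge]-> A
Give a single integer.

1078860

step 1: scan D: cost=200, card=200
step 2: join C via hash
    card(P join C) = 200*50/(25) = 400
    cost = 200 + 2*50*6 + 200 = 1000
step 3: join B via merge
    card(P join B) = 400*100/(10) = 4000
    cost = 1000 + 400*9 + 100*7 + 400 + 100 = 5800
step 4: join E via merge
    card(P join E) = 4000*60/(4) = 60000
    cost = 5800 + 4000*12 + 60*6 + 4000 + 60 = 58220
step 5: join A via merge
    card(P join A) = 60000*80/(2) = 2400000
    cost = 58220 + 60000*16 + 80*7 + 60000 + 80 = 1078860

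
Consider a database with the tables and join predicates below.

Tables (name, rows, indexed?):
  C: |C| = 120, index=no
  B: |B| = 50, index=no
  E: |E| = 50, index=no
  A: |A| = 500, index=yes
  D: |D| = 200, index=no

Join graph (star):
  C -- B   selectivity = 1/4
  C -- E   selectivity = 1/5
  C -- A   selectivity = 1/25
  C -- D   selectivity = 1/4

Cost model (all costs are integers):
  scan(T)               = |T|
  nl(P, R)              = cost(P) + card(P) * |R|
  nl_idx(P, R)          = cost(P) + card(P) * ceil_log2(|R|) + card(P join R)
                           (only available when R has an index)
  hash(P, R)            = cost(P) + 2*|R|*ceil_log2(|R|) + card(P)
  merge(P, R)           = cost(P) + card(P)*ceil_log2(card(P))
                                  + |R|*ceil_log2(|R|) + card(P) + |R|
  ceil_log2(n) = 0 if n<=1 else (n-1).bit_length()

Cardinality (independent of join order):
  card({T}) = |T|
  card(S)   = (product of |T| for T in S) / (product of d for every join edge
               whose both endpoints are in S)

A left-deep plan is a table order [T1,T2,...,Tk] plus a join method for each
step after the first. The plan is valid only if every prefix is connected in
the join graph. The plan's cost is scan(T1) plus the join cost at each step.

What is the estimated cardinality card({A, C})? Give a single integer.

2400

Tables in S: A(500), C(120)
Edges inside S: C-A(d=25)
numerator = 500 * 120 = 60000
denominator = 25 = 25
card(S) = 60000 / 25 = 2400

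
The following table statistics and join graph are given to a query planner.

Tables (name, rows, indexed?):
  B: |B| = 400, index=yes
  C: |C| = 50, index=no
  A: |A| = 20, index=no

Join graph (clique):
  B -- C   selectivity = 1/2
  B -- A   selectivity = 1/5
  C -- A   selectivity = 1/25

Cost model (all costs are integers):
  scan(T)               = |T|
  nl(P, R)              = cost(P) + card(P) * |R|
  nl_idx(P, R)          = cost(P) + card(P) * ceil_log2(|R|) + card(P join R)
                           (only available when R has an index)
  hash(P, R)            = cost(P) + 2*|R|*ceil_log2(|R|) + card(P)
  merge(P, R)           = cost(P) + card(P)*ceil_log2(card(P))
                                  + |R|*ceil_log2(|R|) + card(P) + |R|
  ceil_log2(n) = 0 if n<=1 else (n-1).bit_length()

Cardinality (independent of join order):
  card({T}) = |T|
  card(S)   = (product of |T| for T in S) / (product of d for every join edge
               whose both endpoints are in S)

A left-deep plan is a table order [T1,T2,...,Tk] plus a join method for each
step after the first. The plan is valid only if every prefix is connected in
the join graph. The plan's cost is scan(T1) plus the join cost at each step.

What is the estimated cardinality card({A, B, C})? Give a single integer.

1600

Tables in S: A(20), B(400), C(50)
Edges inside S: B-C(d=2), B-A(d=5), C-A(d=25)
numerator = 20 * 400 * 50 = 400000
denominator = 2 * 5 * 25 = 250
card(S) = 400000 / 250 = 1600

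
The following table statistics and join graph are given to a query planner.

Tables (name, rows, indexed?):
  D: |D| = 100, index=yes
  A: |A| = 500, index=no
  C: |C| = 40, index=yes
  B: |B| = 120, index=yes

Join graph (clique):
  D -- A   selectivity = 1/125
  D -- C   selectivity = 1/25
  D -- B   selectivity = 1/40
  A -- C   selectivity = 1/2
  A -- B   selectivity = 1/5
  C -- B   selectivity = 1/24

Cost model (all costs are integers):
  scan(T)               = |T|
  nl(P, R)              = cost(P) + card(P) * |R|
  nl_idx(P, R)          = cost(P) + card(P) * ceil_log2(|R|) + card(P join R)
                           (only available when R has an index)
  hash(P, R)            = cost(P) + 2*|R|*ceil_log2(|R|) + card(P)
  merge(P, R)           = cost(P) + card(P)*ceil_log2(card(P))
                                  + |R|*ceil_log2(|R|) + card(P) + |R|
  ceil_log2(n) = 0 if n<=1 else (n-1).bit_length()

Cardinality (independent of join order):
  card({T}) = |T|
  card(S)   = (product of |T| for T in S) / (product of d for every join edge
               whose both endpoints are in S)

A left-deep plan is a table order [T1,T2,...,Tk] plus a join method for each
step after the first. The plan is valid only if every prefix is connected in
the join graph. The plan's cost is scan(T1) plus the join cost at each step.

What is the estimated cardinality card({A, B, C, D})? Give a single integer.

8

Tables in S: A(500), B(120), C(40), D(100)
Edges inside S: D-A(d=125), D-C(d=25), D-B(d=40), A-C(d=2), A-B(d=5), C-B(d=24)
numerator = 500 * 120 * 40 * 100 = 240000000
denominator = 125 * 25 * 40 * 2 * 5 * 24 = 30000000
card(S) = 240000000 / 30000000 = 8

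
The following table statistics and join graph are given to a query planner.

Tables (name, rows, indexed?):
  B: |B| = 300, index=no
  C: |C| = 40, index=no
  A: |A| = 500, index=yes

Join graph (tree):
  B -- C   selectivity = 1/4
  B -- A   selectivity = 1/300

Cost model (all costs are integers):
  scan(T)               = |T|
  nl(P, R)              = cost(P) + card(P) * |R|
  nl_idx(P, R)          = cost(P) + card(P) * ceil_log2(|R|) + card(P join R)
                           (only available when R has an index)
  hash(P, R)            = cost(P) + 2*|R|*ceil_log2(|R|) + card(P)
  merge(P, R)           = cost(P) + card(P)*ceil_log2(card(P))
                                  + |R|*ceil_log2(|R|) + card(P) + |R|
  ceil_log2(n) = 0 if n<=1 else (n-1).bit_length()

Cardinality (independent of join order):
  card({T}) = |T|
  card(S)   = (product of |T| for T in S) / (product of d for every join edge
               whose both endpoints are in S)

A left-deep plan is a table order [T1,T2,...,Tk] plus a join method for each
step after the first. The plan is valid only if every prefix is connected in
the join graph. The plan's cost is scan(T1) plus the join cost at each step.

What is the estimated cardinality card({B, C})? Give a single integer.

3000

Tables in S: B(300), C(40)
Edges inside S: B-C(d=4)
numerator = 300 * 40 = 12000
denominator = 4 = 4
card(S) = 12000 / 4 = 3000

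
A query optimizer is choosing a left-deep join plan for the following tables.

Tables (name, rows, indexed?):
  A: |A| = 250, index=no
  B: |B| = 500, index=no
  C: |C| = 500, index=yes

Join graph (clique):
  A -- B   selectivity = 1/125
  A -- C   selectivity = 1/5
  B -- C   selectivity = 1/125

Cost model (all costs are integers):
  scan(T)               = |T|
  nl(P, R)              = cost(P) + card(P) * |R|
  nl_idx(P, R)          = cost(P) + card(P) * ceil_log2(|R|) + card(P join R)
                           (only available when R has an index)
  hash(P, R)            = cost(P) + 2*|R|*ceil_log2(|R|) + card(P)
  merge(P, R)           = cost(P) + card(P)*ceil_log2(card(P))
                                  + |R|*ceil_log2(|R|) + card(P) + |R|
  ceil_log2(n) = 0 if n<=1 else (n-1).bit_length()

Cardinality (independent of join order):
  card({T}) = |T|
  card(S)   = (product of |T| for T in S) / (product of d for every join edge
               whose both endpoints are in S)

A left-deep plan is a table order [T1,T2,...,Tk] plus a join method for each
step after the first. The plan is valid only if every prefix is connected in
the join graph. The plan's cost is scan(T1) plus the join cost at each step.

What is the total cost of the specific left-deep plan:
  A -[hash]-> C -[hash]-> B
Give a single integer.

43500

step 1: scan A: cost=250, card=250
step 2: join C via hash
    card(P join C) = 250*500/(5) = 25000
    cost = 250 + 2*500*9 + 250 = 9500
step 3: join B via hash
    card(P join B) = 25000*500/(125*125) = 800
    cost = 9500 + 2*500*9 + 25000 = 43500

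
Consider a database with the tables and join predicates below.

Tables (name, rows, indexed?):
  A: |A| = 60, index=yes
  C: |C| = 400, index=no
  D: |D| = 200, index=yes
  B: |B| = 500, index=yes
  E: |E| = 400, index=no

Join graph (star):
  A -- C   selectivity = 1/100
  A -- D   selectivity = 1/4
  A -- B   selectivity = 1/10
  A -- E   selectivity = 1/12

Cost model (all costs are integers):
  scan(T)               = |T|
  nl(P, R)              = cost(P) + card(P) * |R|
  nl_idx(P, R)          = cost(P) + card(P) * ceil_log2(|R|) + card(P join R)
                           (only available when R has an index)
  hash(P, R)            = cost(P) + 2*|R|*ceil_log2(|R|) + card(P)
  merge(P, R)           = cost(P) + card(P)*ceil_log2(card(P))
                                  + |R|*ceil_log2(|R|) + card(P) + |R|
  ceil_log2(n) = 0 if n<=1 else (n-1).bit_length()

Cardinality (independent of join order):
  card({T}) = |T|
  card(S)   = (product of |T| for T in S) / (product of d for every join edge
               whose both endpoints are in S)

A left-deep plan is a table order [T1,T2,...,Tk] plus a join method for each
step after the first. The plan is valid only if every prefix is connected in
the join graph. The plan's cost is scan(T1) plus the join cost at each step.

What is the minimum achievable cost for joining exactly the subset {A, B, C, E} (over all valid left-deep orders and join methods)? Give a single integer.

24680

Selinger DP over subsets of {A,B,C,E}:
  {A}: scan cost=60, card=60
  {C}: scan cost=400, card=400
  {B}: scan cost=500, card=500
  {E}: scan cost=400, card=400
  {AC}: card=240; try (A,hash)→1520, (A,nl_idx)→3040, (C,merge)→4480, (A,merge)→4820, (C,hash)→7320, (C,nl)→24060 …(+1); best=1520 via (A,hash)
  {AB}: card=3000; try (A,hash)→1720, (B,nl_idx)→3600, (B,merge)→5480, (A,merge)→5920, (A,nl_idx)→6500, (B,hash)→9120 …(+2); best=1720 via (A,hash)
  {AE}: card=2000; try (A,hash)→1520, (E,merge)→4480, (A,nl_idx)→4800, (A,merge)→4820, (E,hash)→7320, (E,nl)→24060 …(+1); best=1520 via (A,hash)
  {ABC}: card=12000; try (B,merge)→8680, (B,hash)→10760, (C,hash)→11920, (B,nl_idx)→15680, (C,merge)→44720, (B,nl)→121520 …(+1); best=8680 via (B,merge)
  {ACE}: card=8000; try (E,merge)→7680, (E,hash)→8960, (C,hash)→10720, (C,merge)→29520, (E,nl)→97520, (C,nl)→801520; best=7680 via (E,merge)
  {ABE}: card=100000; try (E,hash)→11920, (B,hash)→12520, (B,merge)→30520, (E,merge)→44720, (B,nl_idx)→119520, (B,nl)→1001520 …(+1); best=11920 via (E,hash)
  {ABCE}: card=400000; try (B,hash)→24680, (E,hash)→27880, (C,hash)→119120, (B,merge)→124680, (E,merge)→192680, (B,nl_idx)→479680 …(+4); best=24680 via (B,hash)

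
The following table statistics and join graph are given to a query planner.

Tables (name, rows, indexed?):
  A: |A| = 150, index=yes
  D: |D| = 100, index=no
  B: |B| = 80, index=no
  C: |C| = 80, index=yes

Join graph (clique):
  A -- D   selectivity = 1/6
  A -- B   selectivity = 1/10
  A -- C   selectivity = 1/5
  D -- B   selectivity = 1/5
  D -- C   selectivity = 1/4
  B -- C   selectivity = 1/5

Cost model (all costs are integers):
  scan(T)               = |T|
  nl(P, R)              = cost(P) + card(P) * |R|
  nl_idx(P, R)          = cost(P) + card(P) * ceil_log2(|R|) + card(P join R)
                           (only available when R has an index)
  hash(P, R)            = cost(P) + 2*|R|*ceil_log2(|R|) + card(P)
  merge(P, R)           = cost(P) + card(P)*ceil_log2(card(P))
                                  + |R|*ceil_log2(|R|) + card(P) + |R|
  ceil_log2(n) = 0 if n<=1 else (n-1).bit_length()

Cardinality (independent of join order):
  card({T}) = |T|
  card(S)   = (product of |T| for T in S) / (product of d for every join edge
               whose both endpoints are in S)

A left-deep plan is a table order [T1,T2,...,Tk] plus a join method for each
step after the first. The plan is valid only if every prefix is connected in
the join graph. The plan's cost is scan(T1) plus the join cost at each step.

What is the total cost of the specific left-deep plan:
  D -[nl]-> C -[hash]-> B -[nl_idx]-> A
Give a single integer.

65620

step 1: scan D: cost=100, card=100
step 2: join C via nl
    card(P join C) = 100*80/(4) = 2000
    cost = 100 + 100*80 = 8100
step 3: join B via hash
    card(P join B) = 2000*80/(5*5) = 6400
    cost = 8100 + 2*80*7 + 2000 = 11220
step 4: join A via nl_idx
    card(P join A) = 6400*150/(6*10*5) = 3200
    cost = 11220 + 6400*8 + 3200 = 65620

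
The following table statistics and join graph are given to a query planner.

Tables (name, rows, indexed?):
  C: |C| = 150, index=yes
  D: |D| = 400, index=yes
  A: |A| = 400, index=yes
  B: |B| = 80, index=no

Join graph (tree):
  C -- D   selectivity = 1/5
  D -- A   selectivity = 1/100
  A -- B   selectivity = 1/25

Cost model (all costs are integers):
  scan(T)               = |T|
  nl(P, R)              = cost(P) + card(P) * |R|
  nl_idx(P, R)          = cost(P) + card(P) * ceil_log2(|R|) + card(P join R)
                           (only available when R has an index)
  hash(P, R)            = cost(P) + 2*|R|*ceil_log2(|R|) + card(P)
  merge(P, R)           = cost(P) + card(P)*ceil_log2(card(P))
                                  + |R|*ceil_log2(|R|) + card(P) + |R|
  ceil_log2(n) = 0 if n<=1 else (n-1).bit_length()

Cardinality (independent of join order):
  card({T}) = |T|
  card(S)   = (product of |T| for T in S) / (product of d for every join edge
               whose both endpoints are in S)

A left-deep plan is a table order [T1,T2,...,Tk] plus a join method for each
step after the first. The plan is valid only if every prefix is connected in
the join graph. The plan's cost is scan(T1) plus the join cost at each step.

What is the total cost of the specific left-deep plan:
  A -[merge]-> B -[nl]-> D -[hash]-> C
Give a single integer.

step 1: scan A: cost=400, card=400
step 2: join B via merge
    card(P join B) = 400*80/(25) = 1280
    cost = 400 + 400*9 + 80*7 + 400 + 80 = 5040
step 3: join D via nl
    card(P join D) = 1280*400/(100) = 5120
    cost = 5040 + 1280*400 = 517040
step 4: join C via hash
    card(P join C) = 5120*150/(5) = 153600
    cost = 517040 + 2*150*8 + 5120 = 524560

524560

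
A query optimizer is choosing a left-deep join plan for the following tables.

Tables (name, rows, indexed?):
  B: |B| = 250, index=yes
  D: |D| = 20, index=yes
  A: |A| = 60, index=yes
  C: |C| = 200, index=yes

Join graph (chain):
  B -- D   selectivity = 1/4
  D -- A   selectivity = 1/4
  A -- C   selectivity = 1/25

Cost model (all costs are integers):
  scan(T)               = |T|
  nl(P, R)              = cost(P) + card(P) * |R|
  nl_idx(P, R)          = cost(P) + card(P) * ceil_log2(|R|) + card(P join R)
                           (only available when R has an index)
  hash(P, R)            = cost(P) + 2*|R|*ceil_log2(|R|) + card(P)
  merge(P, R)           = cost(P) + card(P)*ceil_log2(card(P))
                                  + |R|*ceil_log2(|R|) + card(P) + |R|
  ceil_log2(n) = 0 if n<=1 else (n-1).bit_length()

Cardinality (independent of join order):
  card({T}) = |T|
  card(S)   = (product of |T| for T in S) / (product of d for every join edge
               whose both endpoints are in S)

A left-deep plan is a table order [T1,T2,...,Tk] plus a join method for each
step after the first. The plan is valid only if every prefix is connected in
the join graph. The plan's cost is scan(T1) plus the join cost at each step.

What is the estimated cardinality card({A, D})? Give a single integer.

Tables in S: A(60), D(20)
Edges inside S: D-A(d=4)
numerator = 60 * 20 = 1200
denominator = 4 = 4
card(S) = 1200 / 4 = 300

300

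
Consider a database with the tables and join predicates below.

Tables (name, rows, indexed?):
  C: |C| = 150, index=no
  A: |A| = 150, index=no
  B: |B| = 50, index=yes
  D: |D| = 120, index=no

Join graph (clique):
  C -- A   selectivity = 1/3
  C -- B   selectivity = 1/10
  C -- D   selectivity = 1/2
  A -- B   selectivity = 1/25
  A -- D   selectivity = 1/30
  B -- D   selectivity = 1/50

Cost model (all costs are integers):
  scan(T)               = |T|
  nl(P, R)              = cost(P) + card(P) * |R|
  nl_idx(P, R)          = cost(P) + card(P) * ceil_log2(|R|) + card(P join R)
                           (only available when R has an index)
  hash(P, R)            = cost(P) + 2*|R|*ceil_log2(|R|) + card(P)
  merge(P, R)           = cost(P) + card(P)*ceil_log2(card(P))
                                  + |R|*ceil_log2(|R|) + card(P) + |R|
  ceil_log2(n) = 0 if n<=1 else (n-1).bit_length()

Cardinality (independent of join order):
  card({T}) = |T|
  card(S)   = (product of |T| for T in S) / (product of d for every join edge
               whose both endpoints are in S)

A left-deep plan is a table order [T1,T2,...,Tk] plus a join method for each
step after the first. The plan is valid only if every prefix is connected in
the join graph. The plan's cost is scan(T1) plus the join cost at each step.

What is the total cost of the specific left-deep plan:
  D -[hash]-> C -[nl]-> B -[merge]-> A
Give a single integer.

463890

step 1: scan D: cost=120, card=120
step 2: join C via hash
    card(P join C) = 120*150/(2) = 9000
    cost = 120 + 2*150*8 + 120 = 2640
step 3: join B via nl
    card(P join B) = 9000*50/(10*50) = 900
    cost = 2640 + 9000*50 = 452640
step 4: join A via merge
    card(P join A) = 900*150/(3*25*30) = 60
    cost = 452640 + 900*10 + 150*8 + 900 + 150 = 463890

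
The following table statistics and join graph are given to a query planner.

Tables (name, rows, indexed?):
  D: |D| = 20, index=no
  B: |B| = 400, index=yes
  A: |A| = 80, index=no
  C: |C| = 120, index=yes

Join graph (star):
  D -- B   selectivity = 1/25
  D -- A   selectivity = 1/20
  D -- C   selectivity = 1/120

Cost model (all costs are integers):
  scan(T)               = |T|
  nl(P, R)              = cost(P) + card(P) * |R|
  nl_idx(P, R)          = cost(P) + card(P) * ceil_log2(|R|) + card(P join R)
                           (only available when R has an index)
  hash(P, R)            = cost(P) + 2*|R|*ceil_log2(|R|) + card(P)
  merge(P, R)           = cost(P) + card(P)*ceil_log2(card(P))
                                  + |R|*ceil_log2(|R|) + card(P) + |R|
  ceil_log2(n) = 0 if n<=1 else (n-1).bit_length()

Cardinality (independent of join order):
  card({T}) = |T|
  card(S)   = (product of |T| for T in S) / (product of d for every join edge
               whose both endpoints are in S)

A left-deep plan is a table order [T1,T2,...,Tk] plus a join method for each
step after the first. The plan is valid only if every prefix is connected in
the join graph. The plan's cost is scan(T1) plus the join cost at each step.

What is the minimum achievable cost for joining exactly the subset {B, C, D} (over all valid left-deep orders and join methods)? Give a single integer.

680

Selinger DP over subsets of {B,C,D}:
  {D}: scan cost=20, card=20
  {B}: scan cost=400, card=400
  {C}: scan cost=120, card=120
  {BD}: card=320; try (B,nl_idx)→520, (D,hash)→1000, (B,merge)→4140, (D,merge)→4520, (B,hash)→7240, (B,nl)→8020 …(+1); best=520 via (B,nl_idx)
  {CD}: card=20; try (C,nl_idx)→180, (D,hash)→440, (C,merge)→1100, (D,merge)→1200, (C,hash)→1720, (C,nl)→2420 …(+1); best=180 via (C,nl_idx)
  {BCD}: card=320; try (B,nl_idx)→680, (C,hash)→2520, (C,nl_idx)→3080, (B,merge)→4300, (C,merge)→4680, (B,hash)→7400 …(+2); best=680 via (B,nl_idx)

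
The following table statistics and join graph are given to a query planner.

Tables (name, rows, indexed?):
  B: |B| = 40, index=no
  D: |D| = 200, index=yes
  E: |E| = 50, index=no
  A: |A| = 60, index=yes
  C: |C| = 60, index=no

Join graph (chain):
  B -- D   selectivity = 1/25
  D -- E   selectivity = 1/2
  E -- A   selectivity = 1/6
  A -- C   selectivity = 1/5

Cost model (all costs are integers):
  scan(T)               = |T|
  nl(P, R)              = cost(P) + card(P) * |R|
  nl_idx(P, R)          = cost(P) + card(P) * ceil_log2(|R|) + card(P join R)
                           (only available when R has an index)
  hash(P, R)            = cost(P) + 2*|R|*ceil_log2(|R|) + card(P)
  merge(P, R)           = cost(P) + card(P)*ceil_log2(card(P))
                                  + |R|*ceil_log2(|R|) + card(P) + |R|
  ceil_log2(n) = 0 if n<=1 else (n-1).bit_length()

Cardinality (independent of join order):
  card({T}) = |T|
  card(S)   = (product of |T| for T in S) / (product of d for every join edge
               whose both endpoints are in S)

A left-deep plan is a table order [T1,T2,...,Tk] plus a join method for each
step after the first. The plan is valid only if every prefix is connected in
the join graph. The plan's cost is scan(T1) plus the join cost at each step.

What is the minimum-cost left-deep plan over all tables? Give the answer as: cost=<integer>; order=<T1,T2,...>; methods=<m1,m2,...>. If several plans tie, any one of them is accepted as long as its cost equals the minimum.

Selinger DP (subsets sized 1..n):
  {B}: scan cost=40, card=40
  {D}: scan cost=200, card=200
  {E}: scan cost=50, card=50
  {A}: scan cost=60, card=60
  {C}: scan cost=60, card=60
  {BD}: card=320; try (D,nl_idx)→680, (B,hash)→880, (D,merge)→2120, (B,merge)→2280, (D,hash)→3280, (D,nl)→8040 …(+1); best=680 via (D,nl_idx)
  {DE}: card=5000; try (E,hash)→1000, (D,merge)→2200, (E,merge)→2350, (D,hash)→3300, (D,nl_idx)→5450, (D,nl)→10050 …(+1); best=1000 via (E,hash)
  {AE}: card=500; try (E,hash)→720, (A,hash)→820, (A,merge)→820, (E,merge)→830, (A,nl_idx)→850, (A,nl)→3050 …(+1); best=720 via (E,hash)
  {AC}: card=720; try (C,hash)→840, (A,hash)→840, (C,merge)→900, (A,merge)→900, (A,nl_idx)→1140, (C,nl)→3660 …(+1); best=840 via (C,hash)
  {BDE}: card=8000; try (E,hash)→1600, (E,merge)→4230, (B,hash)→6480, (E,nl)→16680, (B,merge)→71280, (B,nl)→201000; best=1600 via (E,hash)
  {ADE}: card=50000; try (D,hash)→4420, (A,hash)→6720, (D,merge)→7520, (D,nl_idx)→54720, (A,merge)→71420, (A,nl_idx)→81000 …(+2); best=4420 via (D,hash)
  {ACE}: card=6000; try (C,hash)→1940, (E,hash)→2160, (C,merge)→6140, (E,merge)→9110, (C,nl)→30720, (E,nl)→36840; best=1940 via (C,hash)
  {ABDE}: card=80000; try (A,hash)→10320, (B,hash)→54900, (A,merge)→114020, (A,nl_idx)→129600, (A,nl)→481600, (B,merge)→854700 …(+1); best=10320 via (A,hash)
  {ACDE}: card=600000; try (D,hash)→11140, (C,hash)→55140, (D,merge)→87740, (D,nl_idx)→649940, (C,merge)→854840, (D,nl)→1201940 …(+1); best=11140 via (D,hash)
  {ABCDE}: card=960000; try (C,hash)→91040, (B,hash)→611620, (C,merge)→1450740, (C,nl)→4810320, (B,merge)→12611420, (B,nl)→24011140; best=91040 via (C,hash)

cost=91040; order=B,D,E,A,C; methods=nl_idx,hash,hash,hash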